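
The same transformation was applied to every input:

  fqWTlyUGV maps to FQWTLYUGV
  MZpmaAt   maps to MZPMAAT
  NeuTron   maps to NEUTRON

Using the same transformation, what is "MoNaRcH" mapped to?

MONARCH

What's happening: convert every letter to uppercase.
"MoNaRcH" → "MONARCH".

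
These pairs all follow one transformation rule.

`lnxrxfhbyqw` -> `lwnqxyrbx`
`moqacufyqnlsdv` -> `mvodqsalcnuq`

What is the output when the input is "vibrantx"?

The pattern: take characters alternately from the front and the back (1st, last, 2nd, 2nd-last, ...), then delete the last 2 characters.
Applying both steps to "vibrantx": "vxitbnra", then "vxitbn".

vxitbn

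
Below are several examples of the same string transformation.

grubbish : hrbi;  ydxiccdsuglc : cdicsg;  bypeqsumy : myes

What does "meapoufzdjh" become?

In each case the input is transformed by: keep every other character starting from the second (positions 2nd, 4th, 6th, ...), then move the last character to the front.
For "meapoufzdjh", step one produces "epuzj"; step two turns that into "jepuz".

jepuz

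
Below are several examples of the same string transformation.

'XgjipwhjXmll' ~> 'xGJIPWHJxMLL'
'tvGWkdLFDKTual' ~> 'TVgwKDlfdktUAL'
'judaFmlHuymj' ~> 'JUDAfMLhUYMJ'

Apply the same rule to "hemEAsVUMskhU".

HEMeaSvumSKHu

The transformation: flip the case of every letter.
For "hemEAsVUMskhU" the result is "HEMeaSvumSKHu".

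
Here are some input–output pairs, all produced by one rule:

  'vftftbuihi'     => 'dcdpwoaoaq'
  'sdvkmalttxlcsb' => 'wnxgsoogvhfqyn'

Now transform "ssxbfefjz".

ueazawsnn

In each case the input is transformed by: shift every letter 5 places backward in the alphabet (wrapping around), then reverse the string.
Working it through for "ssxbfefjz": intermediate "nnswazaeu", final "ueazawsnn".
(Check on "sdvkmalttxlcsb": → "nyqfhvgoosgxnw" → "wnxgsoogvhfqyn" ✓)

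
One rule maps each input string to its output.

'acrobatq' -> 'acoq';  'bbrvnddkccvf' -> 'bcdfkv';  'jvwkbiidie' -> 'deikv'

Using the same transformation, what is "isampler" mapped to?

lmrs

The transformation: keep every other character starting from the second (positions 2nd, 4th, 6th, ...), then sort the characters into alphabetical order.
For "isampler", step one produces "smlr"; step two turns that into "lmrs".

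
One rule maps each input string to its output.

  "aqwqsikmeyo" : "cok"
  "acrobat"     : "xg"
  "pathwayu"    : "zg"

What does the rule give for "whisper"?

ok

What's happening: keep one character in every 3, starting at position 3 (positions 3rd, 6th, 9th, ...), then shift every letter 6 places forward in the alphabet (wrapping around).
Working it through for "whisper": intermediate "ie", final "ok".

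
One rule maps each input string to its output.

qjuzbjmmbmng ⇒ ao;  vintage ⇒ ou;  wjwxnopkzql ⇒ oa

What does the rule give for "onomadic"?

The transformation: shift every letter 1 place forward in the alphabet (wrapping around), then keep only the vowels.
On "onomadic": the first step gives "popnbejd", and the second then gives "oe".
(Check on "wjwxnopkzql": → "xkxyopqlarm" → "oa" ✓)

oe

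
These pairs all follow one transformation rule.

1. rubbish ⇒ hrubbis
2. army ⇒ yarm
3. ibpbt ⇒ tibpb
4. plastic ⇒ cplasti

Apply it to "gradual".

The rule is to move the last character to the front.
On "gradual" that produces "lgradua".

lgradua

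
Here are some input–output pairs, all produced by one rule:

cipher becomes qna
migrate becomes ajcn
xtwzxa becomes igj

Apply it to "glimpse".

Rule — delete the first 3 characters, then shift every letter 9 places forward in the alphabet (wrapping around).
For "glimpse", step one produces "mpse"; step two turns that into "vybn".

vybn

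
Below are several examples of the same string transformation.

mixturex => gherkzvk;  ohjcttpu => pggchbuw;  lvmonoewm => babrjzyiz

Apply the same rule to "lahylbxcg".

lyokptynu

In each case the input is transformed by: move the first 3 characters to the end (rotate left by 3), then shift every letter 13 places forward in the alphabet (wrapping around) — i.e. ROT13.
"lahylbxcg" → "ylbxcglah" → "lyokptynu".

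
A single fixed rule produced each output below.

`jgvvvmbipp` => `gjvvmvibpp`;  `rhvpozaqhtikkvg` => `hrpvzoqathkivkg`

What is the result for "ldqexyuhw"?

dleqyxhuw

Each output is the input with this applied: swap each adjacent pair of characters (1↔2, 3↔4, ...).
"ldqexyuhw" → "dleqyxhuw".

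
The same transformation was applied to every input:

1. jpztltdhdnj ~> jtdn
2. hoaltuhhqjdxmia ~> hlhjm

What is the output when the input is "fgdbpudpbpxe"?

fbdp

Rule — keep one character in every 3, starting at position 1 (positions 1st, 4th, 7th, ...).
Applying that to "fgdbpudpbpxe" gives "fbdp".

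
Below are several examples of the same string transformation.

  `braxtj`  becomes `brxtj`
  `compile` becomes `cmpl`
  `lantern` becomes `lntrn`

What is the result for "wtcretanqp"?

wtcrtnqp

Rule — remove every vowel.
For "wtcretanqp" the result is "wtcrtnqp".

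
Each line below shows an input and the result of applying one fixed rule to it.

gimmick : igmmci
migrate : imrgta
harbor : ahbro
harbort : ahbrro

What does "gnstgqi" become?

The rule is to delete the last character, then swap each adjacent pair of characters (1↔2, 3↔4, ...).
On "gnstgqi": the first step gives "gnstgq", and the second then gives "ngtsqg".

ngtsqg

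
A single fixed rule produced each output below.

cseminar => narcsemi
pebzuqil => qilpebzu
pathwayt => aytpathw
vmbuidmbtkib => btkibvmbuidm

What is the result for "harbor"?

orharb

In each case the input is transformed by: move the first character to the end, then swap the front and back halves of the string.
For "harbor", step one produces "arborh"; step two turns that into "orharb".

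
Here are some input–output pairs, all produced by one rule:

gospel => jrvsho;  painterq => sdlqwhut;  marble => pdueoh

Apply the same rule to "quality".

The pattern: shift every letter 3 places forward in the alphabet (wrapping around).
Applying that to "quality" gives "txdolwb".

txdolwb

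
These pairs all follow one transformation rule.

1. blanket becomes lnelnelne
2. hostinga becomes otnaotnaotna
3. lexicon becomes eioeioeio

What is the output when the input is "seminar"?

eiaeiaeia

Each output is the input with this applied: keep every other character starting from the second (positions 2nd, 4th, 6th, ...), then write the whole string 3 times in a row.
For "seminar", step one produces "eia"; step two turns that into "eiaeiaeia".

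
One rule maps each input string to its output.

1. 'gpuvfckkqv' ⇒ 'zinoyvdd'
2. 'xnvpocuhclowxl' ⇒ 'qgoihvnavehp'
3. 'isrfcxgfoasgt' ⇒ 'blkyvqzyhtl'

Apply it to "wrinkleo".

pkbgde

Looking at the pairs, the operation is to shift every letter 7 places backward in the alphabet (wrapping around), then delete the last 2 characters.
For "wrinkleo", step one produces "pkbgdexh"; step two turns that into "pkbgde".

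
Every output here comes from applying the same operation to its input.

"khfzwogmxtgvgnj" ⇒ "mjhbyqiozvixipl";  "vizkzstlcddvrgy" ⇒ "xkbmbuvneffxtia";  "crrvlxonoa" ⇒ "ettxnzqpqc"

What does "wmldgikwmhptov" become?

The rule is to shift every letter 2 places forward in the alphabet (wrapping around).
"wmldgikwmhptov" → "yonfikmyojrvqx".

yonfikmyojrvqx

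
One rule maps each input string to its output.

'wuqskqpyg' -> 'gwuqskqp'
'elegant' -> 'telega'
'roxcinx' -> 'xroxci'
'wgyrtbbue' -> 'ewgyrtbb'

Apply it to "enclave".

In each case the input is transformed by: move the last character to the front, then delete the last character.
Starting from "enclave": after the first operation, "eenclav"; after the second, "eencla".

eencla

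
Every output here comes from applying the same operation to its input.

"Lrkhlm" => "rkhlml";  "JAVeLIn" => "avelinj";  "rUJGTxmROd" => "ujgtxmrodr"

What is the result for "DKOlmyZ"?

kolmyzd

What's happening: move the first character to the end, then convert every letter to lowercase.
Applying both steps to "DKOlmyZ": "KOlmyZD", then "kolmyzd".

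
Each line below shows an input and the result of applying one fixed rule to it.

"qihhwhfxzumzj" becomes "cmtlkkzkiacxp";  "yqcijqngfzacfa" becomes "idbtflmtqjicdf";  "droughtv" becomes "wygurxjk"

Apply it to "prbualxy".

Looking at the pairs, the operation is to move the last 2 characters to the front (rotate right by 2), then shift every letter 3 places forward in the alphabet (wrapping around).
Working it through for "prbualxy": intermediate "xyprbual", final "absuexdo".

absuexdo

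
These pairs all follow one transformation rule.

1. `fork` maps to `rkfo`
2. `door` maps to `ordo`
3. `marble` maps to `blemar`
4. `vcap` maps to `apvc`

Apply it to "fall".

llfa

Rule — swap the front and back halves of the string.
So "fall" becomes "llfa".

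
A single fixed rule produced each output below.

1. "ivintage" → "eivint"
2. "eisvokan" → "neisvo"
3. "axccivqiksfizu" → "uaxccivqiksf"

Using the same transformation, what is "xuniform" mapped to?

mxunif

In each case the input is transformed by: move the last 3 characters to the front (rotate right by 3), then delete the first 2 characters.
So "xuniform" becomes "mxunif".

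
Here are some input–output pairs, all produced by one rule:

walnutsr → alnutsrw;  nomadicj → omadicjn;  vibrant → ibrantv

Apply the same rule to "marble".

In each case the input is transformed by: move the first character to the end.
For "marble" the result is "arblem".

arblem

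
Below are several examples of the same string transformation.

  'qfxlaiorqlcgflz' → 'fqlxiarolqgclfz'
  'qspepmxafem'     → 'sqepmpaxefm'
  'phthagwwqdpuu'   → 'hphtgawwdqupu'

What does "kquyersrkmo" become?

What's happening: swap each adjacent pair of characters (1↔2, 3↔4, ...).
So "kquyersrkmo" becomes "qkyurersmko".

qkyurersmko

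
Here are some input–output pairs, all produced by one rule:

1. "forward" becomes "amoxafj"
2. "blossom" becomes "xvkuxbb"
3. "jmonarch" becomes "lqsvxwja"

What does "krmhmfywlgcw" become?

The rule is to move the last 2 characters to the front (rotate right by 2), then shift every letter 9 places forward in the alphabet (wrapping around).
On "krmhmfywlgcw" that produces "lftavqvohfup".

lftavqvohfup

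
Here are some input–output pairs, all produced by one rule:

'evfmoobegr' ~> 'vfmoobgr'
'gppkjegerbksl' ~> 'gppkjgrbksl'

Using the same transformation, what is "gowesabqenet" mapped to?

Rule — remove every "e".
Applying that to "gowesabqenet" gives "gowsabqnt".

gowsabqnt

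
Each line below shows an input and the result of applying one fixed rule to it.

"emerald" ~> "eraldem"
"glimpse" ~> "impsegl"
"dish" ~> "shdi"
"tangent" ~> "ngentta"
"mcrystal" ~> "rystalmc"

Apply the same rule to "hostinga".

stingaho

The transformation: move the first 2 characters to the end (rotate left by 2).
Doing the same to "hostinga": "stingaho".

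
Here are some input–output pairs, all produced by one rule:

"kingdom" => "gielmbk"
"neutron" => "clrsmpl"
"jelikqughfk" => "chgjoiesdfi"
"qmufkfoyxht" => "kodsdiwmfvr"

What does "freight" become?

What's happening: swap each adjacent pair of characters (1↔2, 3↔4, ...), then shift every letter 2 places backward in the alphabet (wrapping around).
Applying both steps to "freight": "rfiehgt", then "pdgcfer".
(Check on "jelikqughfk": → "ejilqkgufhk" → "chgjoiesdfi" ✓)

pdgcfer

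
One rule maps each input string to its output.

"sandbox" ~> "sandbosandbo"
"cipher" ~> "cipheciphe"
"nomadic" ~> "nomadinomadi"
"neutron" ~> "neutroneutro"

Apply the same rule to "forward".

What's happening: delete the last character, then write the whole string twice.
Starting from "forward": after the first operation, "forwar"; after the second, "forwarforwar".

forwarforwar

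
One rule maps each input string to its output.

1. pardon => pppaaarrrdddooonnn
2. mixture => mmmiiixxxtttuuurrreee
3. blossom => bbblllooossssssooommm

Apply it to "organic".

ooorrrgggaaannniiiccc

The pattern: repeat every character 3 times.
For "organic" the result is "ooorrrgggaaannniiiccc".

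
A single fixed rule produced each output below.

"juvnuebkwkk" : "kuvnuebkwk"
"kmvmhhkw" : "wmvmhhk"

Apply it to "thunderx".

xhunder

What's happening: delete the first character, then move the last character to the front.
Starting from "thunderx": after the first operation, "hunderx"; after the second, "xhunder".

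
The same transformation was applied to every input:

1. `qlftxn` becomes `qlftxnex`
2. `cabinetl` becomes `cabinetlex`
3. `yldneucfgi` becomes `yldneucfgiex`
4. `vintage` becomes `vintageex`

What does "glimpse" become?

The pattern: append "ex".
For "glimpse" the result is "glimpseex".

glimpseex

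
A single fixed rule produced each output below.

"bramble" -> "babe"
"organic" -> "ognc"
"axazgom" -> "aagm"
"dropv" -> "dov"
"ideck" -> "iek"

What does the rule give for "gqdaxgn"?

gdxn

The rule is to keep every other character starting from the first (positions 1st, 3rd, 5th, ...).
Applying that to "gqdaxgn" gives "gdxn".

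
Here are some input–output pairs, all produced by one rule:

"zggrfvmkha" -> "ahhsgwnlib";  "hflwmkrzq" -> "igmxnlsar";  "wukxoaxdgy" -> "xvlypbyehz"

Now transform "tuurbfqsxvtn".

What's happening: shift every letter 1 place forward in the alphabet (wrapping around).
For "tuurbfqsxvtn" the result is "uvvscgrtywuo".

uvvscgrtywuo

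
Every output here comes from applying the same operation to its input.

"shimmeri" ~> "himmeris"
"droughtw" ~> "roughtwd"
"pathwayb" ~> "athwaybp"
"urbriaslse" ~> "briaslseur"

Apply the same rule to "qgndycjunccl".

dycjuncclqgn

Looking at the pairs, the operation is to swap the front and back halves of the string, then move the last 3 characters to the front (rotate right by 3).
"qgndycjunccl" → "dycjuncclqgn".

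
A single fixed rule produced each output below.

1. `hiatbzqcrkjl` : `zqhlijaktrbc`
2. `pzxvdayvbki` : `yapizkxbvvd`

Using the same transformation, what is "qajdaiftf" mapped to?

iaqfatjfd

Rule — take characters alternately from the front and the back (1st, last, 2nd, 2nd-last, ...), then move the last 2 characters to the front (rotate right by 2).
Starting from "qajdaiftf": after the first operation, "qfatjfdia"; after the second, "iaqfatjfd".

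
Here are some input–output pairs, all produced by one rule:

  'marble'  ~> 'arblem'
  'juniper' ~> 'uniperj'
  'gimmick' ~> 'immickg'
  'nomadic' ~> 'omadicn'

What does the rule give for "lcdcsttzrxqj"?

Rule — move the first character to the end.
For "lcdcsttzrxqj" the result is "cdcsttzrxqjl".

cdcsttzrxqjl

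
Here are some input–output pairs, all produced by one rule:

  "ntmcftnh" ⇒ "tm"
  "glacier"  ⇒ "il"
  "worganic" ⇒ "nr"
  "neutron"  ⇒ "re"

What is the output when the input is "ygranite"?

In each case the input is transformed by: reverse the string, then keep one character in every 3, starting at position 3 (positions 3rd, 6th, 9th, ...).
"ygranite" → "ir".

ir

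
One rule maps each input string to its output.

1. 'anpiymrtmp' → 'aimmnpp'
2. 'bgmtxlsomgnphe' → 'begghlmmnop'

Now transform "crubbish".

bbchi

In each case the input is transformed by: sort the characters into alphabetical order, then delete the last 3 characters.
For "crubbish" the result is "bbchi".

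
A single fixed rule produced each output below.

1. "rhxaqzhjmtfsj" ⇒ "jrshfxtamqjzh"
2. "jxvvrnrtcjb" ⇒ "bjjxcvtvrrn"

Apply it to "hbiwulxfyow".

Each output is the input with this applied: reverse the string, then take characters alternately from the front and the back (1st, last, 2nd, 2nd-last, ...).
Working it through for "hbiwulxfyow": intermediate "woyfxluwibh", final "whobyifwxul".

whobyifwxul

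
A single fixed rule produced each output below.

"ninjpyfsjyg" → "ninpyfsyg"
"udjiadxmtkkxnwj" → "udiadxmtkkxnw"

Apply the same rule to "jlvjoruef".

The rule is to remove every "j".
"jlvjoruef" → "lvoruef".

lvoruef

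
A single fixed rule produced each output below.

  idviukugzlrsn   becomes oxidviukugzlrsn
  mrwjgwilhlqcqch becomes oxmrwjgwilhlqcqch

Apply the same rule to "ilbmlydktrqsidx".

Rule — prepend "ox".
Doing the same to "ilbmlydktrqsidx": "oxilbmlydktrqsidx".

oxilbmlydktrqsidx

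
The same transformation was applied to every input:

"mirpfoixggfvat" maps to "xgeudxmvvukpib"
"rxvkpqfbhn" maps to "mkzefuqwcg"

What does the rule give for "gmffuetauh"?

What's happening: shift every letter 11 places backward in the alphabet (wrapping around), then move the first character to the end.
Applying that to "gmffuetauh" gives "buujtipjwv".

buujtipjwv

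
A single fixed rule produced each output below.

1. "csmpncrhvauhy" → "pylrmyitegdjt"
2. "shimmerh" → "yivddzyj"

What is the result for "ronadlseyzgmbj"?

The pattern: shift every letter 9 places backward in the alphabet (wrapping around), then reverse the string.
Applying both steps to "ronadlseyzgmbj": "iferucjvpqxdsa", then "asdxqpvjcurefi".

asdxqpvjcurefi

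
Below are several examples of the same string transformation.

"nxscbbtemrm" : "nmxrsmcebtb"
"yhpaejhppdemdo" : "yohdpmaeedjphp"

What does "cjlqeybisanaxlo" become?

cojllxqaenyabsi

Rule — take characters alternately from the front and the back (1st, last, 2nd, 2nd-last, ...).
For "cjlqeybisanaxlo" the result is "cojllxqaenyabsi".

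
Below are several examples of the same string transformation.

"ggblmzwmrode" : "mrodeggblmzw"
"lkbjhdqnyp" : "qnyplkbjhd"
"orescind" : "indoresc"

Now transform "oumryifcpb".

fcpboumryi

Rule — move the first character to the end, then swap the front and back halves of the string.
"oumryifcpb" → "fcpboumryi".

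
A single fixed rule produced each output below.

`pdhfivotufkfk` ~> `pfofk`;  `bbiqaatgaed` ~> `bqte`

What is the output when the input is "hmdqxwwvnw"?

The pattern: keep one character in every 3, starting at position 1 (positions 1st, 4th, 7th, ...).
Applying that to "hmdqxwwvnw" gives "hqww".

hqww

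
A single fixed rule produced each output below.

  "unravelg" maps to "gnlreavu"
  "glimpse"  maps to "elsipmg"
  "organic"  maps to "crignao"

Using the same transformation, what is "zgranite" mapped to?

The transformation: take characters alternately from the front and the back (1st, last, 2nd, 2nd-last, ...), then move the first character to the end.
Starting from "zgranite": after the first operation, "zegtrian"; after the second, "egtrianz".

egtrianz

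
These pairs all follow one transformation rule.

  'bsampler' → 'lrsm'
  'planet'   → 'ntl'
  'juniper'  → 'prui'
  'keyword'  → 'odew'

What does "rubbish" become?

The transformation: move the last 3 characters to the front (rotate right by 3), then keep every other character starting from the first (positions 1st, 3rd, 5th, ...).
Working it through for "rubbish": intermediate "ishrubb", final "ihub".

ihub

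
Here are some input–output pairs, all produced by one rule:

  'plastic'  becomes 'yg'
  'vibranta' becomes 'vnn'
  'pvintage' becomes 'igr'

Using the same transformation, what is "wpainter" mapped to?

cae

The rule is to keep one character in every 3, starting at position 2 (positions 2nd, 5th, 8th, ...), then shift every letter 13 places forward in the alphabet (wrapping around) — i.e. ROT13.
Doing the same to "wpainter": "cae".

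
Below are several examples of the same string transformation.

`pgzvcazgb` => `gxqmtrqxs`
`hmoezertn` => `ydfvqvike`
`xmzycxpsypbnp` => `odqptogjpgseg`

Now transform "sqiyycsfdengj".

jhzpptjwuvexa

Looking at the pairs, the operation is to shift every letter 9 places backward in the alphabet (wrapping around).
For "sqiyycsfdengj" the result is "jhzpptjwuvexa".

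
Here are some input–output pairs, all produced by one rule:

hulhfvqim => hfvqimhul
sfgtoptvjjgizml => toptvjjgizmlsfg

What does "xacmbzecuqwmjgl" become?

Rule — move the first 3 characters to the end (rotate left by 3).
So "xacmbzecuqwmjgl" becomes "mbzecuqwmjglxac".

mbzecuqwmjglxac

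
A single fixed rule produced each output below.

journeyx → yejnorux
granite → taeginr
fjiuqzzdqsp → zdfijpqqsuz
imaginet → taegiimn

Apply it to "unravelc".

vacelnru

What's happening: sort the characters into alphabetical order, then move the last character to the front.
Starting from "unravelc": after the first operation, "acelnruv"; after the second, "vacelnru".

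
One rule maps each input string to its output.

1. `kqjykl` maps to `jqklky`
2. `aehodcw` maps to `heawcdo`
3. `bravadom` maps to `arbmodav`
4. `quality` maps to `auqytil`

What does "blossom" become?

olbmoss

The pattern: move the first 3 characters to the end (rotate left by 3), then reverse the string.
On "blossom": the first step gives "ssomblo", and the second then gives "olbmoss".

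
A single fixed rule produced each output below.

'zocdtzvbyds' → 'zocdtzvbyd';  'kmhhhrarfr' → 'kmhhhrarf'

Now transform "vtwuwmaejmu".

vtwuwmaejm

What's happening: delete the last character.
So "vtwuwmaejmu" becomes "vtwuwmaejm".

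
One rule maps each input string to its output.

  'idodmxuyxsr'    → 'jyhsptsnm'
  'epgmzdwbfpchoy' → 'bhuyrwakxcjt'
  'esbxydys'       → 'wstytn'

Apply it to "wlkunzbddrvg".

Rule — shift every letter 5 places backward in the alphabet (wrapping around), then delete the first 2 characters.
On "wlkunzbddrvg": the first step gives "rgfpiuwyymqb", and the second then gives "fpiuwyymqb".

fpiuwyymqb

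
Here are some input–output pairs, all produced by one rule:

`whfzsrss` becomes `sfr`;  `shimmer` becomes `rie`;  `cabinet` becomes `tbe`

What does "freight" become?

teh

Rule — move the last character to the front, then keep one character in every 3, starting at position 1 (positions 1st, 4th, 7th, ...).
Starting from "freight": after the first operation, "tfreigh"; after the second, "teh".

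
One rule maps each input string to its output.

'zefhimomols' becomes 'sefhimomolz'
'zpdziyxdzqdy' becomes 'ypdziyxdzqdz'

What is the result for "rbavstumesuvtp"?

What's happening: swap the first and last characters.
"rbavstumesuvtp" → "pbavstumesuvtr".

pbavstumesuvtr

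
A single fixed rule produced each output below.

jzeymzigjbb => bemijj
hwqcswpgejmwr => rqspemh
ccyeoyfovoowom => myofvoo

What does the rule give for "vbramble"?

The pattern: swap the first and last characters, then keep every other character starting from the first (positions 1st, 3rd, 5th, ...).
On "vbramble": the first step gives "ebramblv", and the second then gives "erml".

erml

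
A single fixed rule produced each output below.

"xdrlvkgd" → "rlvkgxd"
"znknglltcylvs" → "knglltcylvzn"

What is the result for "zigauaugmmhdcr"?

What's happening: delete the last character, then move the first 2 characters to the end (rotate left by 2).
For "zigauaugmmhdcr", step one produces "zigauaugmmhdc"; step two turns that into "gauaugmmhdczi".

gauaugmmhdczi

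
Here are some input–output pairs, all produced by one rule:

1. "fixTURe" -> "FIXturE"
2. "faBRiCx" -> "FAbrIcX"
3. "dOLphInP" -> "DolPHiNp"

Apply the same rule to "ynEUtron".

YNeuTRON

In each case the input is transformed by: flip the case of every letter.
Applying that to "ynEUtron" gives "YNeuTRON".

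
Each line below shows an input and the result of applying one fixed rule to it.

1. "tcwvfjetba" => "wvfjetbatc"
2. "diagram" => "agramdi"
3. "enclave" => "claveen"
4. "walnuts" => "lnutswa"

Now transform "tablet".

What's happening: move the first 2 characters to the end (rotate left by 2).
Doing the same to "tablet": "bletta".

bletta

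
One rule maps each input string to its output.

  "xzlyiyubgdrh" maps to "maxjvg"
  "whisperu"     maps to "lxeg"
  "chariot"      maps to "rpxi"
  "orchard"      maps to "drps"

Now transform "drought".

The rule is to keep every other character starting from the first (positions 1st, 3rd, 5th, ...), then shift every letter 11 places backward in the alphabet (wrapping around).
On "drought" that produces "sdvi".

sdvi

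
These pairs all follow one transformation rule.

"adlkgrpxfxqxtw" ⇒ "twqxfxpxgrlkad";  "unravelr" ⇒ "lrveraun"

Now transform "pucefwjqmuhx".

The pattern: swap each adjacent pair of characters (1↔2, 3↔4, ...), then reverse the string.
On "pucefwjqmuhx" that produces "hxmujqfwcepu".

hxmujqfwcepu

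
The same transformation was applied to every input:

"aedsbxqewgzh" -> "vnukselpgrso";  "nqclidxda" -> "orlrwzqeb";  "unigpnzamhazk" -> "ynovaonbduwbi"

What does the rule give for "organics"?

The rule is to shift every letter 12 places backward in the alphabet (wrapping around), then reverse the string.
"organics" → "cfuobwqg" → "gqwboufc".

gqwboufc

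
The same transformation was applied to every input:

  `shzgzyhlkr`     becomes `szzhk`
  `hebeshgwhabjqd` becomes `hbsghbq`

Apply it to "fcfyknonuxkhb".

ffkoukb

The rule is to keep every other character starting from the first (positions 1st, 3rd, 5th, ...).
On "fcfyknonuxkhb" that produces "ffkoukb".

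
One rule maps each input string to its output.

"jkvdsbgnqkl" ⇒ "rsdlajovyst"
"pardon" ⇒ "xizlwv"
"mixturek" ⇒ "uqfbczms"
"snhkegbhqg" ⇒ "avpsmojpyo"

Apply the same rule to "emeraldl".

mumzitlt

Rule — shift every letter 8 places forward in the alphabet (wrapping around).
"emeraldl" → "mumzitlt".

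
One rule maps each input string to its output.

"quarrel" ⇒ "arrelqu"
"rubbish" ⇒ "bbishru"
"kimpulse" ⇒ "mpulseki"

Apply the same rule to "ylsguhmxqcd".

The transformation: move the first 2 characters to the end (rotate left by 2).
Applying that to "ylsguhmxqcd" gives "sguhmxqcdyl".

sguhmxqcdyl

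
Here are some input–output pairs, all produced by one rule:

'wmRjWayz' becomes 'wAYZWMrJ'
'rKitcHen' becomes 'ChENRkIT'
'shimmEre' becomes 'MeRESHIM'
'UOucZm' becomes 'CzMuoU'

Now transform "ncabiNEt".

IneTNCAB

The pattern: swap the front and back halves of the string, then flip the case of every letter.
For "ncabiNEt", step one produces "iNEtncab"; step two turns that into "IneTNCAB".
(Check on "UOucZm": → "cZmUOu" → "CzMuoU" ✓)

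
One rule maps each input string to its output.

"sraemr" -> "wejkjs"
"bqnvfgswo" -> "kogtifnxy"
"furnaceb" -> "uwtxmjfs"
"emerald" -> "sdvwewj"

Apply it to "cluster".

What's happening: move the last 3 characters to the front (rotate right by 3), then shift every letter 8 places backward in the alphabet (wrapping around).
Applying both steps to "cluster": "terclus", then "lwjudmk".

lwjudmk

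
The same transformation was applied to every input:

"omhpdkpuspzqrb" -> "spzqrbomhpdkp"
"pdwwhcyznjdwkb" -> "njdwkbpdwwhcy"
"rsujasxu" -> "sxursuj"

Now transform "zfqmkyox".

Each output is the input with this applied: swap the front and back halves of the string, then delete the first character.
On "zfqmkyox": the first step gives "kyoxzfqm", and the second then gives "yoxzfqm".

yoxzfqm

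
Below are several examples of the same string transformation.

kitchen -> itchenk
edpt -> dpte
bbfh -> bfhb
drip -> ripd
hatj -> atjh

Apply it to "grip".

The pattern: move the first character to the end.
On "grip" that produces "ripg".

ripg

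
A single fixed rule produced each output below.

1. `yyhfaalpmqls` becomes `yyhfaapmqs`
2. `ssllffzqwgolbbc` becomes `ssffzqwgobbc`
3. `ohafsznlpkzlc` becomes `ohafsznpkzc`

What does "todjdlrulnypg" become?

In each case the input is transformed by: remove every "l".
So "todjdlrulnypg" becomes "todjdrunypg".

todjdrunypg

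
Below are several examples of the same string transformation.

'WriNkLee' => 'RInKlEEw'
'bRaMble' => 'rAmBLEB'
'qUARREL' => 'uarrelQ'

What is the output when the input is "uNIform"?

niFORMU

The pattern: flip the case of every letter, then move the first character to the end.
On "uNIform": the first step gives "UniFORM", and the second then gives "niFORMU".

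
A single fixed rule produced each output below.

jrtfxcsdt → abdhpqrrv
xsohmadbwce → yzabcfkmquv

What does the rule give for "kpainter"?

Rule — sort the characters into alphabetical order, then shift every letter 2 places backward in the alphabet (wrapping around).
For "kpainter", step one produces "aeiknprt"; step two turns that into "ycgilnpr".

ycgilnpr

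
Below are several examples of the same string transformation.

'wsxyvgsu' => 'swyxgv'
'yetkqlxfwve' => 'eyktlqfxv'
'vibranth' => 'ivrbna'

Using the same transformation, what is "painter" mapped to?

apnie

What's happening: swap each adjacent pair of characters (1↔2, 3↔4, ...), then delete the last 2 characters.
For "painter", step one produces "apnietr"; step two turns that into "apnie".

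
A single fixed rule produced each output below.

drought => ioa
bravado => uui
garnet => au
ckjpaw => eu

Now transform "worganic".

iau

Looking at the pairs, the operation is to shift every letter 6 places backward in the alphabet (wrapping around), then keep only the vowels.
"worganic" → "qilauhcw" → "iau".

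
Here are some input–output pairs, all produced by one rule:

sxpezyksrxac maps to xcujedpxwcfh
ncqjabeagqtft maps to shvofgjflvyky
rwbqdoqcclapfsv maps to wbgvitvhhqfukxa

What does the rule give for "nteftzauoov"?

What's happening: shift every letter 5 places forward in the alphabet (wrapping around).
"nteftzauoov" → "syjkyefztta".

syjkyefztta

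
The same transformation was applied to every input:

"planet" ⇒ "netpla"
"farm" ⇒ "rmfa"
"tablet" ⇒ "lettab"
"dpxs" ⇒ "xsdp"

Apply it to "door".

ordo

What's happening: swap the front and back halves of the string.
So "door" becomes "ordo".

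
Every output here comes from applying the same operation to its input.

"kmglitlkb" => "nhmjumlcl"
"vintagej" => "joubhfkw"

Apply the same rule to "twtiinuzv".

In each case the input is transformed by: move the first character to the end, then shift every letter 1 place forward in the alphabet (wrapping around).
On "twtiinuzv": the first step gives "wtiinuzvt", and the second then gives "xujjovawu".

xujjovawu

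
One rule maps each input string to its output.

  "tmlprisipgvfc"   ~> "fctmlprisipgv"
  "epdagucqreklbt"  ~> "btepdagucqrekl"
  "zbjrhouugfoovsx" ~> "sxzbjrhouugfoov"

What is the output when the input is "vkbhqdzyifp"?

The pattern: move the last 2 characters to the front (rotate right by 2).
For "vkbhqdzyifp" the result is "fpvkbhqdzyi".

fpvkbhqdzyi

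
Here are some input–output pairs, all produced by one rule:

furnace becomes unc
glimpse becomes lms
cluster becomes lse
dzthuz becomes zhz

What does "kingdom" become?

The pattern: keep every other character starting from the second (positions 2nd, 4th, 6th, ...).
Doing the same to "kingdom": "igo".

igo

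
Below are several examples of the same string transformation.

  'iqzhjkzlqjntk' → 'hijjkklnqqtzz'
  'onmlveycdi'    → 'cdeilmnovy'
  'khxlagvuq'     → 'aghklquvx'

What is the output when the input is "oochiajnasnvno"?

The pattern: sort the characters into alphabetical order.
For "oochiajnasnvno" the result is "aachijnnnooosv".

aachijnnnooosv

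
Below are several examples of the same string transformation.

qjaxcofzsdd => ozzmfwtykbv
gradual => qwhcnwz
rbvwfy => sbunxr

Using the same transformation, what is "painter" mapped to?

The pattern: move the last 3 characters to the front (rotate right by 3), then shift every letter 4 places backward in the alphabet (wrapping around).
Applying both steps to "painter": "terpain", then "panlwej".
(Check on "gradual": → "ualgrad" → "qwhcnwz" ✓)

panlwej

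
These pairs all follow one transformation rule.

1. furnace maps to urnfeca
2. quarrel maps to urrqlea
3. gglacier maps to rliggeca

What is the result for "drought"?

In each case the input is transformed by: sort the characters into reverse alphabetical order.
Applying that to "drought" gives "utrohgd".

utrohgd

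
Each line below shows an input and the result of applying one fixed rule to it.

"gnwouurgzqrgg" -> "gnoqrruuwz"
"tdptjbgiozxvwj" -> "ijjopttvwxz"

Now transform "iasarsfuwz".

irssuwz

The transformation: sort the characters into alphabetical order, then delete the first 3 characters.
For "iasarsfuwz", step one produces "aafirssuwz"; step two turns that into "irssuwz".
(Check on "gnwouurgzqrgg": → "ggggnoqrruuwz" → "gnoqrruuwz" ✓)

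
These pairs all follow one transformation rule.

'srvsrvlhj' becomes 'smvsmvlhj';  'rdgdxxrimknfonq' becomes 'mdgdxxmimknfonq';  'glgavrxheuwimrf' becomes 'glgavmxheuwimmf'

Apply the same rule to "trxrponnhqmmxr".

tmxmponnhqmmxm

What's happening: replace every "r" with "m".
So "trxrponnhqmmxr" becomes "tmxmponnhqmmxm".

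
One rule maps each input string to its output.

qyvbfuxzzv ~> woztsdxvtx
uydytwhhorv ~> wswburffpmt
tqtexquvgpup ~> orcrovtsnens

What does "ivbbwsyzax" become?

Looking at the pairs, the operation is to swap each adjacent pair of characters (1↔2, 3↔4, ...), then shift every letter 2 places backward in the alphabet (wrapping around).
Working it through for "ivbbwsyzax": intermediate "vibbswzyxa", final "tgzzquxwvy".

tgzzquxwvy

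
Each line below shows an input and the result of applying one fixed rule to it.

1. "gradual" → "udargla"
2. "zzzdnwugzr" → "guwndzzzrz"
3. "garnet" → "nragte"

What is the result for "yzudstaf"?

The rule is to reverse the string, then move the first 2 characters to the end (rotate left by 2).
Working it through for "yzudstaf": intermediate "fatsduzy", final "tsduzyfa".

tsduzyfa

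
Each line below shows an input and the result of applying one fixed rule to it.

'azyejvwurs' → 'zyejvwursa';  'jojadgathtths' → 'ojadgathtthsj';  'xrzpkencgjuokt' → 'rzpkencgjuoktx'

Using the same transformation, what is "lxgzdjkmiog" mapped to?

xgzdjkmiogl

Each output is the input with this applied: move the first character to the end.
Applying that to "lxgzdjkmiog" gives "xgzdjkmiogl".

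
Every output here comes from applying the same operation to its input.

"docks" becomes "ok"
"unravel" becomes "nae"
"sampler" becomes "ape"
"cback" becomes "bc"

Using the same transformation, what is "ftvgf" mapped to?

Looking at the pairs, the operation is to keep every other character starting from the second (positions 2nd, 4th, 6th, ...).
"ftvgf" → "tg".

tg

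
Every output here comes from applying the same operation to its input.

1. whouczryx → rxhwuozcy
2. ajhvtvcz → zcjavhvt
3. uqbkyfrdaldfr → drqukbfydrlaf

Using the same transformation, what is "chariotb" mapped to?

bthcraoi

Each output is the input with this applied: swap each adjacent pair of characters (1↔2, 3↔4, ...), then move the last 2 characters to the front (rotate right by 2).
On "chariotb": the first step gives "hcraoibt", and the second then gives "bthcraoi".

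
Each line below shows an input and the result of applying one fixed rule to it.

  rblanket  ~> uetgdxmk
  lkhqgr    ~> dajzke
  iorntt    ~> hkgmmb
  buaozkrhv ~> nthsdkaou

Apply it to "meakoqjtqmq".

xtdhjcmjfjf

What's happening: shift every letter 7 places backward in the alphabet (wrapping around), then move the first character to the end.
Starting from "meakoqjtqmq": after the first operation, "fxtdhjcmjfj"; after the second, "xtdhjcmjfjf".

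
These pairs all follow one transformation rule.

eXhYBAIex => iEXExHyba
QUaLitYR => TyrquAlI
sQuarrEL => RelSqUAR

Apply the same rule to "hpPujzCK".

Each output is the input with this applied: move the last 3 characters to the front (rotate right by 3), then flip the case of every letter.
Working it through for "hpPujzCK": intermediate "zCKhpPuj", final "ZckHPpUJ".

ZckHPpUJ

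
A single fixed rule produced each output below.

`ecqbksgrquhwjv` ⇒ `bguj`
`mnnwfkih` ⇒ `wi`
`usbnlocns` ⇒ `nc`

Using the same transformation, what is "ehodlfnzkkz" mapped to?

dnk

In each case the input is transformed by: keep one character in every 3, starting at position 1 (positions 1st, 4th, 7th, ...), then delete the first character.
On "ehodlfnzkkz": the first step gives "ednk", and the second then gives "dnk".
(Check on "ecqbksgrquhwjv": → "ebguj" → "bguj" ✓)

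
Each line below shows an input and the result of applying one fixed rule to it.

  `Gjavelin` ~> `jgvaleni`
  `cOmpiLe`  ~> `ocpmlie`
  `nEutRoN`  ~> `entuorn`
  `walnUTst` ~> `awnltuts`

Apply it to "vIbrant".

The rule is to swap each adjacent pair of characters (1↔2, 3↔4, ...), then convert every letter to lowercase.
For "vIbrant", step one produces "Ivrbnat"; step two turns that into "ivrbnat".

ivrbnat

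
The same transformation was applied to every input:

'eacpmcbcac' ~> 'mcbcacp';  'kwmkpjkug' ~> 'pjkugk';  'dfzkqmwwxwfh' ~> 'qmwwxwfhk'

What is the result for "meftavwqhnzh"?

The transformation: delete the first 3 characters, then move the first character to the end.
Starting from "meftavwqhnzh": after the first operation, "tavwqhnzh"; after the second, "avwqhnzht".

avwqhnzht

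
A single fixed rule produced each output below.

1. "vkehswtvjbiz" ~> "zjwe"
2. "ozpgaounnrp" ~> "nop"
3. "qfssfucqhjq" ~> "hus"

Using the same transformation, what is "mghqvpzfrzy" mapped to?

What's happening: keep one character in every 3, starting at position 3 (positions 3rd, 6th, 9th, ...), then reverse the string.
On "mghqvpzfrzy": the first step gives "hpr", and the second then gives "rph".

rph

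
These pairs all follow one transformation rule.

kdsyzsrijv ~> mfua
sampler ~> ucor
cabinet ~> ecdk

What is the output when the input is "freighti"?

htgk

Rule — shift every letter 2 places forward in the alphabet (wrapping around), then keep only the first 4 characters.
Working it through for "freighti": intermediate "htgkijvk", final "htgk".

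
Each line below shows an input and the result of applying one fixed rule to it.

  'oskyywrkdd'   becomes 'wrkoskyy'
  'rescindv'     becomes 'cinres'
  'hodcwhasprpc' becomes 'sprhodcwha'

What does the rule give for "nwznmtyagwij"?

agwnwznmty

Looking at the pairs, the operation is to delete the last 2 characters, then move the last 3 characters to the front (rotate right by 3).
On "nwznmtyagwij": the first step gives "nwznmtyagw", and the second then gives "agwnwznmty".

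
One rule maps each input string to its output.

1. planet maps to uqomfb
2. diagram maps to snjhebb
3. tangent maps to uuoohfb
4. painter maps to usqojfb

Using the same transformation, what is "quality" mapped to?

zvurmjb

Each output is the input with this applied: shift every letter 1 place forward in the alphabet (wrapping around), then sort the characters into reverse alphabetical order.
Applying both steps to "quality": "rvbmjuz", then "zvurmjb".
(Check on "planet": → "qmbofu" → "uqomfb" ✓)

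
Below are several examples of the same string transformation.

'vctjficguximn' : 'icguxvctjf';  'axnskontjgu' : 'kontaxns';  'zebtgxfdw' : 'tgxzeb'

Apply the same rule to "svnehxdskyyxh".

xdskysvneh

Rule — delete the last 3 characters, then swap the front and back halves of the string.
On "svnehxdskyyxh": the first step gives "svnehxdsky", and the second then gives "xdskysvneh".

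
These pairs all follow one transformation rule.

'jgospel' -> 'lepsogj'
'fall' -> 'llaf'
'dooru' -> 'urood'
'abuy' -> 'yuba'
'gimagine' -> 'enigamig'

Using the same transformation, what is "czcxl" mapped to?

Rule — reverse the string.
For "czcxl" the result is "lxczc".

lxczc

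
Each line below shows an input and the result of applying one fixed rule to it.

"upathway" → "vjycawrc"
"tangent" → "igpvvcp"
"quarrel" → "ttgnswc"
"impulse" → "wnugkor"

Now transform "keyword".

Rule — move the first 3 characters to the end (rotate left by 3), then shift every letter 2 places forward in the alphabet (wrapping around).
Starting from "keyword": after the first operation, "wordkey"; after the second, "yqtfmga".

yqtfmga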